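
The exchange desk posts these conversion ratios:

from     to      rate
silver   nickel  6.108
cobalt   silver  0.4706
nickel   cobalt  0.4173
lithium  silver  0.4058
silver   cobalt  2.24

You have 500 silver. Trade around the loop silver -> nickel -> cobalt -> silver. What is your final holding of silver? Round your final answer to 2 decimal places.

599.75

500 silver × 6.108 = 3054 nickel
3054 nickel × 0.4173 = 1274.4342 cobalt
1274.4342 cobalt × 0.4706 = 599.74873452 silver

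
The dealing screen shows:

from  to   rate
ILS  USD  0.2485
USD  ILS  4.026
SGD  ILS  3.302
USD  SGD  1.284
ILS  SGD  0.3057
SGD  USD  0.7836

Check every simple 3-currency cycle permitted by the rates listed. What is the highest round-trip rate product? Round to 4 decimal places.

SGD→ILS→USD→SGD: 3.302 × 0.2485 × 1.284 = 1.05358
SGD→USD→ILS→SGD: 0.7836 × 4.026 × 0.3057 = 0.96441
Maximum is SGD→ILS→USD→SGD at 1.0536; arbitrage exists.

1.0536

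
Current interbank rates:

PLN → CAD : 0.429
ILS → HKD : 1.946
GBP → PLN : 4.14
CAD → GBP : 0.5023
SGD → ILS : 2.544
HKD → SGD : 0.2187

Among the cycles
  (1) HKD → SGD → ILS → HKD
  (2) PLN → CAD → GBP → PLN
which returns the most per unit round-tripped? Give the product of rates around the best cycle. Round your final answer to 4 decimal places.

1.0827

(1) 0.2187 × 2.544 × 1.946 = 1.08270
(2) 0.429 × 0.5023 × 4.14 = 0.89211
Highest is cycle (1) at 1.0827 (>1, arbitrage).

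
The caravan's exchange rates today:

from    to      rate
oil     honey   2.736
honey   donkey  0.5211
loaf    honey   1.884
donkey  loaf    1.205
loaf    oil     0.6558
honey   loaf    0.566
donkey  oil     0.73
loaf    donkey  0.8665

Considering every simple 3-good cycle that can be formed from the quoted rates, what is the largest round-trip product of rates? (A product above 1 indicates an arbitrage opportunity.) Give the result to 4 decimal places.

donkey→loaf→honey→donkey: 1.205 × 1.884 × 0.5211 = 1.18301
donkey→oil→honey→donkey: 0.73 × 2.736 × 0.5211 = 1.04078
oil→honey→loaf→oil: 2.736 × 0.566 × 0.6558 = 1.01556
Maximum is donkey→loaf→honey→donkey at 1.1830; arbitrage exists.

1.1830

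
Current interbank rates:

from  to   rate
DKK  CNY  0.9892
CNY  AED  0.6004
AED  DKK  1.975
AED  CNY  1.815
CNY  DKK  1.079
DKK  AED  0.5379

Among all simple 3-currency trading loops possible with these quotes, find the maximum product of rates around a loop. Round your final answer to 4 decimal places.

1.1730

AED→DKK→CNY→AED: 1.975 × 0.9892 × 0.6004 = 1.17298
AED→CNY→DKK→AED: 1.815 × 1.079 × 0.5379 = 1.05342
Maximum is AED→DKK→CNY→AED at 1.1730; arbitrage exists.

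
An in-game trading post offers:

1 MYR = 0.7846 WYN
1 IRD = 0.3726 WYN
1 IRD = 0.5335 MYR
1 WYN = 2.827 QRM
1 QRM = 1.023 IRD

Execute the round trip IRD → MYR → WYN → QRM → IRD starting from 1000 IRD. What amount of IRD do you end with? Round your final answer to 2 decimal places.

1000 IRD × 0.5335 = 533.5 MYR
533.5 MYR × 0.7846 = 418.5841 WYN
418.5841 WYN × 2.827 = 1183.3372507 QRM
1183.3372507 QRM × 1.023 = 1210.5540074661 IRD

1210.55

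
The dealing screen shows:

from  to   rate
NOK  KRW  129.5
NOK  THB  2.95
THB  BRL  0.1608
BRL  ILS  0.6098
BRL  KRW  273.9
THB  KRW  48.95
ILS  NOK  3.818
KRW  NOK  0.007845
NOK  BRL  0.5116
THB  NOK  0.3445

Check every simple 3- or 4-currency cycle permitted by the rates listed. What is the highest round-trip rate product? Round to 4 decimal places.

NOK→BRL→ILS→NOK: 0.5116 × 0.6098 × 3.818 = 1.19112
NOK→THB→KRW→NOK: 2.95 × 48.95 × 0.007845 = 1.13284
NOK→THB→BRL→ILS→NOK: 2.95 × 0.1608 × 0.6098 × 3.818 = 1.10441
NOK→BRL→KRW→NOK: 0.5116 × 273.9 × 0.007845 = 1.09930
NOK→THB→BRL→KRW→NOK: 2.95 × 0.1608 × 273.9 × 0.007845 = 1.01928
Maximum is NOK→BRL→ILS→NOK at 1.1911; arbitrage exists.

1.1911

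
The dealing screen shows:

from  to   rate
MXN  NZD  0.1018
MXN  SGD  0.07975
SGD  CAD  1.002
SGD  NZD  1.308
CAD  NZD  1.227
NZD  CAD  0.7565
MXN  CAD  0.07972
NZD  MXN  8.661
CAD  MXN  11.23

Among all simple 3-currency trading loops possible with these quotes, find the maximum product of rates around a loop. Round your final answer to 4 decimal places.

0.9035

MXN→SGD→NZD→MXN: 0.07975 × 1.308 × 8.661 = 0.90345
MXN→SGD→CAD→MXN: 0.07975 × 1.002 × 11.23 = 0.89738
MXN→NZD→CAD→MXN: 0.1018 × 0.7565 × 11.23 = 0.86484
MXN→CAD→NZD→MXN: 0.07972 × 1.227 × 8.661 = 0.84719
Maximum is MXN→SGD→NZD→MXN at 0.9035; no arbitrage — every cycle loses value.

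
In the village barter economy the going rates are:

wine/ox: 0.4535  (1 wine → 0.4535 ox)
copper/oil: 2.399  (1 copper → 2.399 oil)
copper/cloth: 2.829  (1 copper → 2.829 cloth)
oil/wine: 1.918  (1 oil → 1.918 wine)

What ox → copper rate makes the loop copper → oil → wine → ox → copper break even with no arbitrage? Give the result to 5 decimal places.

Known legs of the cycle: 2.399 × 1.918 × 0.4535 = 2.086681387
For no arbitrage the full-cycle product must be 1, so the missing rate is 1 / 2.086681387 ≈ 0.4792298.

0.47923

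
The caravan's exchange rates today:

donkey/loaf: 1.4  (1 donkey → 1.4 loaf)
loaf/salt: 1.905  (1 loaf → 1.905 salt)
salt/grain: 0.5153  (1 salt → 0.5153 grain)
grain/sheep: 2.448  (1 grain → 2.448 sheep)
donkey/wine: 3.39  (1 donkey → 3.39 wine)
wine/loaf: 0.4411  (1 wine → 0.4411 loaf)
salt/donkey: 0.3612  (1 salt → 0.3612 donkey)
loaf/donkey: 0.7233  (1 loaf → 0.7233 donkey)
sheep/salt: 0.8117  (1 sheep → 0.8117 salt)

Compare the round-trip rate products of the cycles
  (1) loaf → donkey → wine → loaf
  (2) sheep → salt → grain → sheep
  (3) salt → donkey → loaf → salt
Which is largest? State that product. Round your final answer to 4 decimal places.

1.0816

(1) 0.7233 × 3.39 × 0.4411 = 1.08157
(2) 0.8117 × 0.5153 × 2.448 = 1.02392
(3) 0.3612 × 1.4 × 1.905 = 0.96332
Highest is cycle (1) at 1.0816 (>1, arbitrage).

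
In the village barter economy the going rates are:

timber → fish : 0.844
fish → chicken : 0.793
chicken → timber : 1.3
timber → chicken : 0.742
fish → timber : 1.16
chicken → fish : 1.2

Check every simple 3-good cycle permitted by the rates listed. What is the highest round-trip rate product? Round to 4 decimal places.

1.0329

timber→chicken→fish→timber: 0.742 × 1.2 × 1.16 = 1.03286
timber→fish→chicken→timber: 0.844 × 0.793 × 1.3 = 0.87008
Maximum is timber→chicken→fish→timber at 1.0329; arbitrage exists.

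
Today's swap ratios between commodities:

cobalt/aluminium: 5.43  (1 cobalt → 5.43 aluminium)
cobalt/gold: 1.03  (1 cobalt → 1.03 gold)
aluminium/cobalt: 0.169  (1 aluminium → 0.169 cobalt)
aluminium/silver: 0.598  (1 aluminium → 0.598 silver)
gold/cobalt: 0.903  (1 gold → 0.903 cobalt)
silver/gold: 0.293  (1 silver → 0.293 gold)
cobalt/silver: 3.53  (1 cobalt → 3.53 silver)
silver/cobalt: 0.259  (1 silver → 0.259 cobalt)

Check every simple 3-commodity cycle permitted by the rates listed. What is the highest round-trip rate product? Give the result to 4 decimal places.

0.9340

silver→gold→cobalt→silver: 0.293 × 0.903 × 3.53 = 0.93396
silver→cobalt→aluminium→silver: 0.259 × 5.43 × 0.598 = 0.84101
Maximum is silver→gold→cobalt→silver at 0.9340; no arbitrage — every cycle loses value.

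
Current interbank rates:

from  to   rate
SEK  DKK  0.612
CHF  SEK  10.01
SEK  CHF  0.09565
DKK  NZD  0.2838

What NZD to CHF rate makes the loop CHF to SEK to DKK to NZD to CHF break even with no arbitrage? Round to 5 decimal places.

Known legs of the cycle: 10.01 × 0.612 × 0.2838 = 1.738592856
For no arbitrage the full-cycle product must be 1, so the missing rate is 1 / 1.738592856 ≈ 0.5751778.

0.57518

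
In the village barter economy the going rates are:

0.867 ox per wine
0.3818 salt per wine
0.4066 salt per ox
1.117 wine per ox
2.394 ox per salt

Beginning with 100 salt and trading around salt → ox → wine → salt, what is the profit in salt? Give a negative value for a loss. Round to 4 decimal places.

100 salt × 2.394 = 239.4 ox
239.4 ox × 1.117 = 267.4098 wine
267.4098 wine × 0.3818 = 102.09706164 salt
Net change: 102.09706164 − 100 = 2.09706164 salt

2.0971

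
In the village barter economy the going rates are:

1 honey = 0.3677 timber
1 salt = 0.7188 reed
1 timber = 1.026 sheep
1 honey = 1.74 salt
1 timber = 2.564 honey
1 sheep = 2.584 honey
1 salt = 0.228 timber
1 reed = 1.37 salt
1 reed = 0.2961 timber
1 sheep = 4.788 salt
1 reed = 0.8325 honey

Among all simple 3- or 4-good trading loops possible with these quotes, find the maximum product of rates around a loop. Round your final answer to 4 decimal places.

salt→timber→sheep→salt: 0.228 × 1.026 × 4.788 = 1.12005
salt→timber→sheep→honey→salt: 0.228 × 1.026 × 2.584 × 1.74 = 1.05178
salt→reed→timber→sheep→salt: 0.7188 × 0.2961 × 1.026 × 4.788 = 1.04556
salt→reed→honey→salt: 0.7188 × 0.8325 × 1.74 = 1.04122
salt→timber→honey→salt: 0.228 × 2.564 × 1.74 = 1.01719
sheep→honey→timber→sheep: 2.584 × 0.3677 × 1.026 = 0.97484
salt→reed→timber→honey→salt: 0.7188 × 0.2961 × 2.564 × 1.74 = 0.94954
Maximum is salt→timber→sheep→salt at 1.1200; arbitrage exists.

1.1200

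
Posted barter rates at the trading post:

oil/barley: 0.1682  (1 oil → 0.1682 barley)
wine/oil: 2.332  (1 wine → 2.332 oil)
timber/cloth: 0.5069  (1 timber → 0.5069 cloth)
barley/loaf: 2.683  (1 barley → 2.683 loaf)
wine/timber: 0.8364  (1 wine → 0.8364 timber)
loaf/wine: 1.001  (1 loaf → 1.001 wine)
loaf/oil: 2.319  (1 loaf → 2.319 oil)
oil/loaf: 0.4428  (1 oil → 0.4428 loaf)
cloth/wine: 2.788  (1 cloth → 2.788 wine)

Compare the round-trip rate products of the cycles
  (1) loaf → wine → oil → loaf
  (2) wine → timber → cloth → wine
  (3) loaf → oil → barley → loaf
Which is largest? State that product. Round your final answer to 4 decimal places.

1.1820

(1) 1.001 × 2.332 × 0.4428 = 1.03364
(2) 0.8364 × 0.5069 × 2.788 = 1.18203
(3) 2.319 × 0.1682 × 2.683 = 1.04652
Highest is cycle (2) at 1.1820 (>1, arbitrage).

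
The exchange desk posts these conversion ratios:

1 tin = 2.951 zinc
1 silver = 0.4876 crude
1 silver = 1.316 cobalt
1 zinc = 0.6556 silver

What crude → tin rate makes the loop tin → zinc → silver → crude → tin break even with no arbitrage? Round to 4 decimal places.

Known legs of the cycle: 2.951 × 0.6556 × 0.4876 = 0.94334782256
For no arbitrage the full-cycle product must be 1, so the missing rate is 1 / 0.94334782256 ≈ 1.060054.

1.0601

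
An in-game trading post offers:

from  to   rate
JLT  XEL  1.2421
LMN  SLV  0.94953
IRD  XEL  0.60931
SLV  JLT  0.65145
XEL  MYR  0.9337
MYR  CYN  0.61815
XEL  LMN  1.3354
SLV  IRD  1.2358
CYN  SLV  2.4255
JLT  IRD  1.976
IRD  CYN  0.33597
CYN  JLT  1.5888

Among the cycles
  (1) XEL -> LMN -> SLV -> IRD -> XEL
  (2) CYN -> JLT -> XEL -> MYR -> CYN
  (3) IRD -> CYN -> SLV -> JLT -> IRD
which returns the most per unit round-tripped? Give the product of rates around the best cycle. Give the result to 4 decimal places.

(1) 1.3354 × 0.94953 × 1.2358 × 0.60931 = 0.95479
(2) 1.5888 × 1.2421 × 0.9337 × 0.61815 = 1.13901
(3) 0.33597 × 2.4255 × 0.65145 × 1.976 = 1.04899
Highest is cycle (2) at 1.1390 (>1, arbitrage).

1.1390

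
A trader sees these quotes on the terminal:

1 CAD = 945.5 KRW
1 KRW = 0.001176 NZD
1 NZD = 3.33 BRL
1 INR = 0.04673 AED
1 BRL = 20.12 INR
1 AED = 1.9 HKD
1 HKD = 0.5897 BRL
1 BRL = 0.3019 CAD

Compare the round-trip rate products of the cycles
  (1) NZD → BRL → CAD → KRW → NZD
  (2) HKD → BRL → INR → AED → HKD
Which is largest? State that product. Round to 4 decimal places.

1.1178

(1) 3.33 × 0.3019 × 945.5 × 0.001176 = 1.11783
(2) 0.5897 × 20.12 × 0.04673 × 1.9 = 1.05344
Highest is cycle (1) at 1.1178 (>1, arbitrage).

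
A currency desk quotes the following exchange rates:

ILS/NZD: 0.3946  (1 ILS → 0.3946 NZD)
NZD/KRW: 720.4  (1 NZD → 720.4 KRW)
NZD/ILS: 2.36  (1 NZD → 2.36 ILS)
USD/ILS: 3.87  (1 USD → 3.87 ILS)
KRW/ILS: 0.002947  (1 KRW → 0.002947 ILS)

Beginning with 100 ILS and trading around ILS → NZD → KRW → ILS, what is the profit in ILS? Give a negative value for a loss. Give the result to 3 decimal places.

-16.226

100 ILS × 0.3946 = 39.46 NZD
39.46 NZD × 720.4 = 28426.984 KRW
28426.984 KRW × 0.002947 = 83.774321848 ILS
Net change: 83.774321848 − 100 = -16.225678152 ILS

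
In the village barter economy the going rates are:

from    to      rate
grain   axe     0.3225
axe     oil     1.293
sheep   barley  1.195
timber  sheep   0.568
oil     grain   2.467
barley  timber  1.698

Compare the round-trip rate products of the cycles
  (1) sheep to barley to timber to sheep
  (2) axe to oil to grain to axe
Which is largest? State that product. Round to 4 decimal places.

1.1525

(1) 1.195 × 1.698 × 0.568 = 1.15253
(2) 1.293 × 2.467 × 0.3225 = 1.02872
Highest is cycle (1) at 1.1525 (>1, arbitrage).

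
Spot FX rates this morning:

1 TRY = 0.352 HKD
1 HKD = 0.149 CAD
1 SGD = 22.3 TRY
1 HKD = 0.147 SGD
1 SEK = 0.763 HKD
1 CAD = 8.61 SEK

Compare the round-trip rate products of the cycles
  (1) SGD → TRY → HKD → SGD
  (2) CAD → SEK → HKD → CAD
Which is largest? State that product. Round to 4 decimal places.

1.1539

(1) 22.3 × 0.352 × 0.147 = 1.15389
(2) 8.61 × 0.763 × 0.149 = 0.97885
Highest is cycle (1) at 1.1539 (>1, arbitrage).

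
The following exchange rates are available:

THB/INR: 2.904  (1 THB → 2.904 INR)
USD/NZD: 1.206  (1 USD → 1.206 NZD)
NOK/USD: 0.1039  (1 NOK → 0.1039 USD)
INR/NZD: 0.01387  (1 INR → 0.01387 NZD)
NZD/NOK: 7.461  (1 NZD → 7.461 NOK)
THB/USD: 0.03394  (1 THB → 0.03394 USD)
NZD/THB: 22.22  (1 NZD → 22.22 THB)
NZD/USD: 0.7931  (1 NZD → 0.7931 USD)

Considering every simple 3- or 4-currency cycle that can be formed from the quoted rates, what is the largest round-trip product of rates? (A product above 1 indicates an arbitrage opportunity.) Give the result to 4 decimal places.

NOK→USD→NZD→NOK: 0.1039 × 1.206 × 7.461 = 0.93489
THB→USD→NZD→THB: 0.03394 × 1.206 × 22.22 = 0.90950
THB→INR→NZD→THB: 2.904 × 0.01387 × 22.22 = 0.89499
Maximum is NOK→USD→NZD→NOK at 0.9349; no arbitrage — every cycle loses value.

0.9349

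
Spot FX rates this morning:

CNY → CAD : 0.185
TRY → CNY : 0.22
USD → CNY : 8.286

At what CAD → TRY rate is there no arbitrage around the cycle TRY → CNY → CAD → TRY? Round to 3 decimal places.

Known legs of the cycle: 0.22 × 0.185 = 0.0407
For no arbitrage the full-cycle product must be 1, so the missing rate is 1 / 0.0407 ≈ 24.57002.

24.570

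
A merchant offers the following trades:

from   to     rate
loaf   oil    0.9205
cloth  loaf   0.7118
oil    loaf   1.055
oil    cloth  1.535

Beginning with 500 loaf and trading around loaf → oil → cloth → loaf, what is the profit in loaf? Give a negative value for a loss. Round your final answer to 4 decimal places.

500 loaf × 0.9205 = 460.25 oil
460.25 oil × 1.535 = 706.48375 cloth
706.48375 cloth × 0.7118 = 502.87513325 loaf
Net change: 502.87513325 − 500 = 2.87513325 loaf

2.8751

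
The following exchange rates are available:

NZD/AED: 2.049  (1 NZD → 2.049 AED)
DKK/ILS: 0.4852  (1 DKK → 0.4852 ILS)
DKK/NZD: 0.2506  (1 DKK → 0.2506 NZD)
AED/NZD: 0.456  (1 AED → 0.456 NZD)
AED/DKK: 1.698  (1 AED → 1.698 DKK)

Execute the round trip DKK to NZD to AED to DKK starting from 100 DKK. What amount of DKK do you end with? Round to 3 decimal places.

100 DKK × 0.2506 = 25.06 NZD
25.06 NZD × 2.049 = 51.34794 AED
51.34794 AED × 1.698 = 87.18880212 DKK

87.189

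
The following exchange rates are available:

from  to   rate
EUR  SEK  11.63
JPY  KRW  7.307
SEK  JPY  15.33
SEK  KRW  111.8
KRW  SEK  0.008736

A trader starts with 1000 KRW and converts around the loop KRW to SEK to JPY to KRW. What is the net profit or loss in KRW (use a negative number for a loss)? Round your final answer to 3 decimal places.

-21.426

1000 KRW × 0.008736 = 8.736 SEK
8.736 SEK × 15.33 = 133.92288 JPY
133.92288 JPY × 7.307 = 978.57448416 KRW
Net change: 978.57448416 − 1000 = -21.42551584 KRW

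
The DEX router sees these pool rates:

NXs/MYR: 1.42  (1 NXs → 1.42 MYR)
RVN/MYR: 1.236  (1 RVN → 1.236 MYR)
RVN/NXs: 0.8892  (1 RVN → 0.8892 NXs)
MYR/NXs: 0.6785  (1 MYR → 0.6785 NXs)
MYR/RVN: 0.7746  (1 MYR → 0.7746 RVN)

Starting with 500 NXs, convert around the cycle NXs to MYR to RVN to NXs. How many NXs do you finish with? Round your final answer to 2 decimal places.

500 NXs × 1.42 = 710 MYR
710 MYR × 0.7746 = 549.966 RVN
549.966 RVN × 0.8892 = 489.0297672 NXs

489.03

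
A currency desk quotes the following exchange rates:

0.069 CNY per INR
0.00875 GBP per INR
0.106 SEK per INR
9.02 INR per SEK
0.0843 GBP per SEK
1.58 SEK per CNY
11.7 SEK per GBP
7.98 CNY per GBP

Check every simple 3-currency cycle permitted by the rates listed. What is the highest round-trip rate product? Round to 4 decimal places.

1.0629

SEK→GBP→CNY→SEK: 0.0843 × 7.98 × 1.58 = 1.06289
SEK→INR→CNY→SEK: 9.02 × 0.069 × 1.58 = 0.98336
SEK→INR→GBP→SEK: 9.02 × 0.00875 × 11.7 = 0.92342
Maximum is SEK→GBP→CNY→SEK at 1.0629; arbitrage exists.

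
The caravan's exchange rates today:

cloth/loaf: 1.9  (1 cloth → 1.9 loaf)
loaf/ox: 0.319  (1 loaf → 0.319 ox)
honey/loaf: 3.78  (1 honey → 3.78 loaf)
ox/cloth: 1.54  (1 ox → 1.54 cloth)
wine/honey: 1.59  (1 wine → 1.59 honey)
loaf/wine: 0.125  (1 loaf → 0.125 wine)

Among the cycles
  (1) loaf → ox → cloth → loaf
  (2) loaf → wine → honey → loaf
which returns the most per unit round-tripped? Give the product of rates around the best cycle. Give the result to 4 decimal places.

(1) 0.319 × 1.54 × 1.9 = 0.93339
(2) 0.125 × 1.59 × 3.78 = 0.75128
Highest is cycle (1) at 0.9334 (≤1, no arbitrage).

0.9334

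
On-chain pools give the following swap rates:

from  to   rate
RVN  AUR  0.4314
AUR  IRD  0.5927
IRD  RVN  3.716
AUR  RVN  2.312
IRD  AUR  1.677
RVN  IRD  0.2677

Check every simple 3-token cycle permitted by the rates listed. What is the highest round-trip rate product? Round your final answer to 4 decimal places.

1.0379

RVN→IRD→AUR→RVN: 0.2677 × 1.677 × 2.312 = 1.03793
RVN→AUR→IRD→RVN: 0.4314 × 0.5927 × 3.716 = 0.95015
Maximum is RVN→IRD→AUR→RVN at 1.0379; arbitrage exists.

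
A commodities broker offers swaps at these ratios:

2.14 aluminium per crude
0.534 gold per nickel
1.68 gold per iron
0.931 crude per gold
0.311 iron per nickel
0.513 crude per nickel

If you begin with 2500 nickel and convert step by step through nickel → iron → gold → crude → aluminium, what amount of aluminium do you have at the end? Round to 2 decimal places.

2602.39

2500 nickel × 0.311 = 777.5 iron
777.5 iron × 1.68 = 1306.2 gold
1306.2 gold × 0.931 = 1216.0722 crude
1216.0722 crude × 2.14 = 2602.394508 aluminium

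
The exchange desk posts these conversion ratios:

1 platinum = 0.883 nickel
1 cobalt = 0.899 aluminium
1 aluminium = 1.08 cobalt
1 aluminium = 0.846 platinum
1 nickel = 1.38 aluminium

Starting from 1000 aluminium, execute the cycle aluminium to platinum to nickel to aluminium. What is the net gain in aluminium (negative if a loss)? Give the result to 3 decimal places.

30.885

1000 aluminium × 0.846 = 846 platinum
846 platinum × 0.883 = 747.018 nickel
747.018 nickel × 1.38 = 1030.88484 aluminium
Net change: 1030.88484 − 1000 = 30.88484 aluminium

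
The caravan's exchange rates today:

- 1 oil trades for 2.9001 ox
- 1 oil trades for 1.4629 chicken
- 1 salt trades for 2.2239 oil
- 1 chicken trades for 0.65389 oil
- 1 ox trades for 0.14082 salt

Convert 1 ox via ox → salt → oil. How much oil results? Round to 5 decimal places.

1 ox × 0.14082 = 0.14082 salt
0.14082 salt × 2.2239 = 0.313169598 oil

0.31317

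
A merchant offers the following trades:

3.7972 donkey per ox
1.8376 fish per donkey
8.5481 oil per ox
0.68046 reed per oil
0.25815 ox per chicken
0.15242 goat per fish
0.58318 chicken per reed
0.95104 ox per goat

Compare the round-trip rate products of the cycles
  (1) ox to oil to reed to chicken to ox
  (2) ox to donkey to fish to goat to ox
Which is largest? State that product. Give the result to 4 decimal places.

(1) 8.5481 × 0.68046 × 0.58318 × 0.25815 = 0.87568
(2) 3.7972 × 1.8376 × 0.15242 × 0.95104 = 1.01148
Highest is cycle (2) at 1.0115 (>1, arbitrage).

1.0115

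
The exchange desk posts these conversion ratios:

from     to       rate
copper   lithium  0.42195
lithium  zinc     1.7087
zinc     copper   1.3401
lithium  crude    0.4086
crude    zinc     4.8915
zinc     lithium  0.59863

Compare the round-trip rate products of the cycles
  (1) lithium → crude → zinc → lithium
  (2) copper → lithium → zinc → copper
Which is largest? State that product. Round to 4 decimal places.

1.1965

(1) 0.4086 × 4.8915 × 0.59863 = 1.19646
(2) 0.42195 × 1.7087 × 1.3401 = 0.96619
Highest is cycle (1) at 1.1965 (>1, arbitrage).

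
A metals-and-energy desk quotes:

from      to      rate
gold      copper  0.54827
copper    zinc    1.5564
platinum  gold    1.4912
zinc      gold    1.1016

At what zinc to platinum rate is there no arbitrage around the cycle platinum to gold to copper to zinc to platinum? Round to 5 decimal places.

0.78587

Known legs of the cycle: 1.4912 × 0.54827 × 1.5564 = 1.2724818606336
For no arbitrage the full-cycle product must be 1, so the missing rate is 1 / 1.2724818606336 ≈ 0.7858658.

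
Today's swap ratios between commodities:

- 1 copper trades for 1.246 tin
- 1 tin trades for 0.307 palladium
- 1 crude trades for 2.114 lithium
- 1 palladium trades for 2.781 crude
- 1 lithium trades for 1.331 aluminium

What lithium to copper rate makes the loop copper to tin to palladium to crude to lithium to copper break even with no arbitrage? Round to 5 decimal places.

0.44467

Known legs of the cycle: 1.246 × 0.307 × 2.781 × 2.114 = 2.248859843748
For no arbitrage the full-cycle product must be 1, so the missing rate is 1 / 2.248859843748 ≈ 0.4446698.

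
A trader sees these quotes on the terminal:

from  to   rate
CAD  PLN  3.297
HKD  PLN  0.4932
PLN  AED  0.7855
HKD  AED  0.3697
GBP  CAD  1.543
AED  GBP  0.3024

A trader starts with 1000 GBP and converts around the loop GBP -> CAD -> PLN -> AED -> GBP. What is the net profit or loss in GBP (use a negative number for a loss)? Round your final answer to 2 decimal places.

1000 GBP × 1.543 = 1543 CAD
1543 CAD × 3.297 = 5087.271 PLN
5087.271 PLN × 0.7855 = 3996.0513705 AED
3996.0513705 AED × 0.3024 = 1208.4059344392 GBP
Net change: 1208.4059344392 − 1000 = 208.4059344392 GBP

208.41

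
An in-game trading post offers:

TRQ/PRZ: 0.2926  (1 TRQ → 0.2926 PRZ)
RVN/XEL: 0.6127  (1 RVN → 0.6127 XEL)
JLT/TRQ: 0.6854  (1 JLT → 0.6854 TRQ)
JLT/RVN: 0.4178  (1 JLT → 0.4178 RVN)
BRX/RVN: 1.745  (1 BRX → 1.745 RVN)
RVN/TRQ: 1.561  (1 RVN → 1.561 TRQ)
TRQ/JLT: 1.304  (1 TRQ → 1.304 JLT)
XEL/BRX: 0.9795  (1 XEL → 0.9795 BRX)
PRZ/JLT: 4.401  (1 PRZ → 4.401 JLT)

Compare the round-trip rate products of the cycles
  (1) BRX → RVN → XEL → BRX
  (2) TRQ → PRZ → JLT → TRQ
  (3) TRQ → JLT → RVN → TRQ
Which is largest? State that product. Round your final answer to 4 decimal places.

(1) 1.745 × 0.6127 × 0.9795 = 1.04724
(2) 0.2926 × 4.401 × 0.6854 = 0.88261
(3) 1.304 × 0.4178 × 1.561 = 0.85045
Highest is cycle (1) at 1.0472 (>1, arbitrage).

1.0472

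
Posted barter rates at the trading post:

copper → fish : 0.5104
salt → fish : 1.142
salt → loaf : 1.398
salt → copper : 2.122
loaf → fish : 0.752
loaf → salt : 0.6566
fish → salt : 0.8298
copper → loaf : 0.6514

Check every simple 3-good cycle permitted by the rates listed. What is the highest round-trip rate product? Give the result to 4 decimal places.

loaf→salt→copper→loaf: 0.6566 × 2.122 × 0.6514 = 0.90760
fish→salt→copper→fish: 0.8298 × 2.122 × 0.5104 = 0.89873
fish→salt→loaf→fish: 0.8298 × 1.398 × 0.752 = 0.87237
Maximum is loaf→salt→copper→loaf at 0.9076; no arbitrage — every cycle loses value.

0.9076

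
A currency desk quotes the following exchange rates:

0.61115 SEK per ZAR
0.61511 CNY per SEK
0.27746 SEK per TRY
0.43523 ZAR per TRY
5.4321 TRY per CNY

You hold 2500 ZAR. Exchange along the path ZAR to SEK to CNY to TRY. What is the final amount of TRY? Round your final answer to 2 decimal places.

2500 ZAR × 0.61115 = 1527.875 SEK
1527.875 SEK × 0.61511 = 939.81119125 CNY
939.81119125 CNY × 5.4321 = 5105.148371989125 TRY

5105.15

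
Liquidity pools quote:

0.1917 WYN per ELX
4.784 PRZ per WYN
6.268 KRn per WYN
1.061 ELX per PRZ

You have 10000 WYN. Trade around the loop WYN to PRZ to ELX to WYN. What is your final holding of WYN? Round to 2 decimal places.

9730.35

10000 WYN × 4.784 = 47840 PRZ
47840 PRZ × 1.061 = 50758.24 ELX
50758.24 ELX × 0.1917 = 9730.354608 WYN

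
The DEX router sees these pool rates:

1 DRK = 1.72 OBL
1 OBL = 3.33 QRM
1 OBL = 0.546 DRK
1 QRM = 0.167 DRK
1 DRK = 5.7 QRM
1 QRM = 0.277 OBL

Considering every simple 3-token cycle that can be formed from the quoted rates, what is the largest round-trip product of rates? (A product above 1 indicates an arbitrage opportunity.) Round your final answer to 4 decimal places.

QRM→DRK→OBL→QRM: 0.167 × 1.72 × 3.33 = 0.95651
QRM→OBL→DRK→QRM: 0.277 × 0.546 × 5.7 = 0.86208
Maximum is QRM→DRK→OBL→QRM at 0.9565; no arbitrage — every cycle loses value.

0.9565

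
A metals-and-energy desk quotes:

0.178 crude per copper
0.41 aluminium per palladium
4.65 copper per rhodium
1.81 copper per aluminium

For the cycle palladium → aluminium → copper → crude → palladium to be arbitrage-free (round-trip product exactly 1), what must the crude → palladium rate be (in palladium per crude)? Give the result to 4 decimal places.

7.5704

Known legs of the cycle: 0.41 × 1.81 × 0.178 = 0.1320938
For no arbitrage the full-cycle product must be 1, so the missing rate is 1 / 0.1320938 ≈ 7.570378.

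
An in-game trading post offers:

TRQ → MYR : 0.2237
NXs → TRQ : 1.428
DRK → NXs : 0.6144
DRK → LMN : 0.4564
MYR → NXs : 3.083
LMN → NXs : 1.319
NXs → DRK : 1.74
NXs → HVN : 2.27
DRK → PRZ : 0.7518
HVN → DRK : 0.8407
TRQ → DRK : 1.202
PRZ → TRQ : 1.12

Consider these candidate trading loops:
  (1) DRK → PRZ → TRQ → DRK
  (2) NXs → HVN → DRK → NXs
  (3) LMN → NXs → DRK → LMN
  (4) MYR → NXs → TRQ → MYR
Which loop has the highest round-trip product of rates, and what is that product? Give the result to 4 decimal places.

1.1725

(1) 0.7518 × 1.12 × 1.202 = 1.01210
(2) 2.27 × 0.8407 × 0.6144 = 1.17251
(3) 1.319 × 1.74 × 0.4564 = 1.04747
(4) 3.083 × 1.428 × 0.2237 = 0.98484
Highest is cycle (2) at 1.1725 (>1, arbitrage).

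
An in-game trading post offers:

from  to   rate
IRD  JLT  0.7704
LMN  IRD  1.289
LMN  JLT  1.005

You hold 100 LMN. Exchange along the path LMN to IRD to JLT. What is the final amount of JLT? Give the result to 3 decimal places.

100 LMN × 1.289 = 128.9 IRD
128.9 IRD × 0.7704 = 99.30456 JLT

99.305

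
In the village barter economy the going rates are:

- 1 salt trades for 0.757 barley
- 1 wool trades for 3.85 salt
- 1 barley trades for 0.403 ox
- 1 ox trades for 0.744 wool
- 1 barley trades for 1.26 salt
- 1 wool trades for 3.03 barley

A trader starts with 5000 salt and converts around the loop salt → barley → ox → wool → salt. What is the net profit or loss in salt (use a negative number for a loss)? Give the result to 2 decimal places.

5000 salt × 0.757 = 3785 barley
3785 barley × 0.403 = 1525.355 ox
1525.355 ox × 0.744 = 1134.86412 wool
1134.86412 wool × 3.85 = 4369.226862 salt
Net change: 4369.226862 − 5000 = -630.773138 salt

-630.77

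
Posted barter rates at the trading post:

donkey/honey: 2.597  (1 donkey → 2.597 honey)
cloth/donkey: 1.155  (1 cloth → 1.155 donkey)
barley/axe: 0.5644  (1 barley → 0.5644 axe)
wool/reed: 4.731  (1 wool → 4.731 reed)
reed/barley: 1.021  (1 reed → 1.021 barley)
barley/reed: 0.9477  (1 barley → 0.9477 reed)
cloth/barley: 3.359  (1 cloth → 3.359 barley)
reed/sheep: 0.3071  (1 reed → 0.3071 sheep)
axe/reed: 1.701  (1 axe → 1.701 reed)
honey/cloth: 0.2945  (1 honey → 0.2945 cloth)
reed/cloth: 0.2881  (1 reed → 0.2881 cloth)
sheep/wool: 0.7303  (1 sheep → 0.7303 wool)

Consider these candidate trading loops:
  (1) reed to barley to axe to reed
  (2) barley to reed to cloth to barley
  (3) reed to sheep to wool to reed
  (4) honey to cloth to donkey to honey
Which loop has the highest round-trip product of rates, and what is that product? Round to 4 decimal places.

1.0610

(1) 1.021 × 0.5644 × 1.701 = 0.98021
(2) 0.9477 × 0.2881 × 3.359 = 0.91712
(3) 0.3071 × 0.7303 × 4.731 = 1.06105
(4) 0.2945 × 1.155 × 2.597 = 0.88336
Highest is cycle (3) at 1.0610 (>1, arbitrage).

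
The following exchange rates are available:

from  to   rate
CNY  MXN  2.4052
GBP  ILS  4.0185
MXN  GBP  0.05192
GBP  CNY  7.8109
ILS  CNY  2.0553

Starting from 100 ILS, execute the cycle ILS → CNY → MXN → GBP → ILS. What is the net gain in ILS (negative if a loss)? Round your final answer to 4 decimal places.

100 ILS × 2.0553 = 205.53 CNY
205.53 CNY × 2.4052 = 494.340756 MXN
494.340756 MXN × 0.05192 = 25.66617205152 GBP
25.66617205152 GBP × 4.0185 = 103.13951238903312 ILS
Net change: 103.13951238903312 − 100 = 3.13951238903312 ILS

3.1395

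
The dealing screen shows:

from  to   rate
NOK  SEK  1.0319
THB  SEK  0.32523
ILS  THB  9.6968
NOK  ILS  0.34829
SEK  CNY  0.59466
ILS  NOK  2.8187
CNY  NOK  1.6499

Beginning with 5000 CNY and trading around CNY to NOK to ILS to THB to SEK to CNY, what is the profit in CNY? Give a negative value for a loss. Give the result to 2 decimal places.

388.36

5000 CNY × 1.6499 = 8249.5 NOK
8249.5 NOK × 0.34829 = 2873.218355 ILS
2873.218355 ILS × 9.6968 = 27861.023744764 THB
27861.023744764 THB × 0.32523 = 9061.24075250959572 SEK
9061.24075250959572 SEK × 0.59466 = 5388.3574258873561908552 CNY
Net change: 5388.3574258873561908552 − 5000 = 388.3574258873561908552 CNY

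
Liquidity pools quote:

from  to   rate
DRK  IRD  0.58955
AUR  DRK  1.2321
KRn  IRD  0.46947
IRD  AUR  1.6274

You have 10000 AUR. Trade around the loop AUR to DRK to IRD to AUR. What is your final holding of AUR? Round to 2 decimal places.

10000 AUR × 1.2321 = 12321 DRK
12321 DRK × 0.58955 = 7263.84555 IRD
7263.84555 IRD × 1.6274 = 11821.18224807 AUR

11821.18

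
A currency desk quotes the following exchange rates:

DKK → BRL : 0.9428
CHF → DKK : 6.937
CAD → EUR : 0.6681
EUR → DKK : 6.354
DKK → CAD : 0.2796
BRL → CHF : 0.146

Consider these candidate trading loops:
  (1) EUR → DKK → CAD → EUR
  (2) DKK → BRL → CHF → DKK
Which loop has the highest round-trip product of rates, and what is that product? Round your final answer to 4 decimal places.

1.1869

(1) 6.354 × 0.2796 × 0.6681 = 1.18693
(2) 0.9428 × 0.146 × 6.937 = 0.95487
Highest is cycle (1) at 1.1869 (>1, arbitrage).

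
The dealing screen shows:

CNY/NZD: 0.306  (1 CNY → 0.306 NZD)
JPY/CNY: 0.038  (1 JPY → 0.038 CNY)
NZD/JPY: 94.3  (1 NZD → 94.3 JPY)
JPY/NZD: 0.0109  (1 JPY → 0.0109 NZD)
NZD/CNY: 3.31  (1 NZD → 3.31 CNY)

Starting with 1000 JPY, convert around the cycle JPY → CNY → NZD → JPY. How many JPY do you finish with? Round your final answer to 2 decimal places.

1000 JPY × 0.038 = 38 CNY
38 CNY × 0.306 = 11.628 NZD
11.628 NZD × 94.3 = 1096.5204 JPY

1096.52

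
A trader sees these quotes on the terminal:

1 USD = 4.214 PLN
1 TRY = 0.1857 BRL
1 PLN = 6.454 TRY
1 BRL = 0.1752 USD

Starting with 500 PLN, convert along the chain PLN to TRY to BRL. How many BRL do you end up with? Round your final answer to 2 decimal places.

599.25

500 PLN × 6.454 = 3227 TRY
3227 TRY × 0.1857 = 599.2539 BRL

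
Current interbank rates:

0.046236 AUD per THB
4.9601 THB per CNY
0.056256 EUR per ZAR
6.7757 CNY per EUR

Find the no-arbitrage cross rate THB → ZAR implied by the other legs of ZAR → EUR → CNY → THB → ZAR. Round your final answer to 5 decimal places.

Known legs of the cycle: 0.056256 × 6.7757 × 4.9601 = 1.89066006220992
For no arbitrage the full-cycle product must be 1, so the missing rate is 1 / 1.89066006220992 ≈ 0.5289158.

0.52892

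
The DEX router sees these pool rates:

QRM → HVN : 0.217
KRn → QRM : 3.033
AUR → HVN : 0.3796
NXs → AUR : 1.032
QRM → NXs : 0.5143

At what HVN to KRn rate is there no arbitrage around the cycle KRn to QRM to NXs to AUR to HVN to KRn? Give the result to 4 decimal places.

Known legs of the cycle: 3.033 × 0.5143 × 1.032 × 0.3796 = 0.61107544918368
For no arbitrage the full-cycle product must be 1, so the missing rate is 1 / 0.61107544918368 ≈ 1.636459.

1.6365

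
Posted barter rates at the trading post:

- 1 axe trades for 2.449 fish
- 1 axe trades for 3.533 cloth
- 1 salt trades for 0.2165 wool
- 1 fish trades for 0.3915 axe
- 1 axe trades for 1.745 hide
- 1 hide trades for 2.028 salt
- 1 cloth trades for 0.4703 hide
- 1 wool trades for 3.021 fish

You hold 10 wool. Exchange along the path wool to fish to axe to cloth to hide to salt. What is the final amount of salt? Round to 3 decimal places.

10 wool × 3.021 = 30.21 fish
30.21 fish × 0.3915 = 11.827215 axe
11.827215 axe × 3.533 = 41.785550595 cloth
41.785550595 cloth × 0.4703 = 19.6517444448285 hide
19.6517444448285 hide × 2.028 = 39.853737734112198 salt

39.854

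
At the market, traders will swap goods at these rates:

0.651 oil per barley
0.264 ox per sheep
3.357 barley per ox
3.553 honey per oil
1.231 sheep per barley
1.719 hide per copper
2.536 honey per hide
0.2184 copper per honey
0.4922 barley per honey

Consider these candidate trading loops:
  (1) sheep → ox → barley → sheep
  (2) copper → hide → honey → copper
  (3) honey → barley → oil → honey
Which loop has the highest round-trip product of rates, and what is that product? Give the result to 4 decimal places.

1.1385

(1) 0.264 × 3.357 × 1.231 = 1.09097
(2) 1.719 × 2.536 × 0.2184 = 0.95209
(3) 0.4922 × 0.651 × 3.553 = 1.13846
Highest is cycle (3) at 1.1385 (>1, arbitrage).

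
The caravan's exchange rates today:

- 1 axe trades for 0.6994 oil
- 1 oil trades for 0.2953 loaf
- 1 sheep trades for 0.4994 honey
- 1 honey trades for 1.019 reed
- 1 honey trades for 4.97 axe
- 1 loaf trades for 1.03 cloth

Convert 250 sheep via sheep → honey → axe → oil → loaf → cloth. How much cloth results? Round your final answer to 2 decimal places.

250 sheep × 0.4994 = 124.85 honey
124.85 honey × 4.97 = 620.5045 axe
620.5045 axe × 0.6994 = 433.9808473 oil
433.9808473 oil × 0.2953 = 128.15454420769 loaf
128.15454420769 loaf × 1.03 = 131.9991805339207 cloth

132.00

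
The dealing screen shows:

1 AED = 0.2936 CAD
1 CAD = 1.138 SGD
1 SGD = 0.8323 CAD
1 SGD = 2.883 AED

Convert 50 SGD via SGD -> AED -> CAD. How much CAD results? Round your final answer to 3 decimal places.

50 SGD × 2.883 = 144.15 AED
144.15 AED × 0.2936 = 42.32244 CAD

42.322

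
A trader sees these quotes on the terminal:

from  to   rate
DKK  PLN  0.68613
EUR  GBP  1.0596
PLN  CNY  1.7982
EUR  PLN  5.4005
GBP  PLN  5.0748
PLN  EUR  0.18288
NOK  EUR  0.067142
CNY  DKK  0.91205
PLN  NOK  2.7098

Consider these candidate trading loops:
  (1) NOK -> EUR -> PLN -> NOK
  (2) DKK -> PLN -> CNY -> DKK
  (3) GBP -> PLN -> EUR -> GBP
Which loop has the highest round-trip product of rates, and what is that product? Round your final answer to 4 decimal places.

(1) 0.067142 × 5.4005 × 2.7098 = 0.98257
(2) 0.68613 × 1.7982 × 0.91205 = 1.12529
(3) 5.0748 × 0.18288 × 1.0596 = 0.98339
Highest is cycle (2) at 1.1253 (>1, arbitrage).

1.1253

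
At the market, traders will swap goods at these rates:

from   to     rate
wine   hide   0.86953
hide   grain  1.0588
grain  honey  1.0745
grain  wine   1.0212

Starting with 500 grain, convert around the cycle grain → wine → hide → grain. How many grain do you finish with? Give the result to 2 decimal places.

470.09

500 grain × 1.0212 = 510.6 wine
510.6 wine × 0.86953 = 443.982018 hide
443.982018 hide × 1.0588 = 470.0881606584 grain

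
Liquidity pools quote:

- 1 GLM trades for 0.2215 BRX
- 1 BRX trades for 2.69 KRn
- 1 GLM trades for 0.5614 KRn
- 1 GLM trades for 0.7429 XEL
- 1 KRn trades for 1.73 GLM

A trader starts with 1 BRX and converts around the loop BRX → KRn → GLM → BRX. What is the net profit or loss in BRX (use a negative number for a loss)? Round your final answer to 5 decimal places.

1 BRX × 2.69 = 2.69 KRn
2.69 KRn × 1.73 = 4.6537 GLM
4.6537 GLM × 0.2215 = 1.03079455 BRX
Net change: 1.03079455 − 1 = 0.03079455 BRX

0.03079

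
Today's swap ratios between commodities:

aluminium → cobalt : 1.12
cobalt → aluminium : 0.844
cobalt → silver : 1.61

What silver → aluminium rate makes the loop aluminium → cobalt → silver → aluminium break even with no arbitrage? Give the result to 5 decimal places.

0.55457

Known legs of the cycle: 1.12 × 1.61 = 1.8032
For no arbitrage the full-cycle product must be 1, so the missing rate is 1 / 1.8032 ≈ 0.5545697.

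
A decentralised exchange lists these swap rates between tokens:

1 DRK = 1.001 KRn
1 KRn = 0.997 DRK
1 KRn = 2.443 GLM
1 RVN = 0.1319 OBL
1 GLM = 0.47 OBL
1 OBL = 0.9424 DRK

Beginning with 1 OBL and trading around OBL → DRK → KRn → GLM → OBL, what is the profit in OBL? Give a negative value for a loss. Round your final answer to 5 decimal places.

1 OBL × 0.9424 = 0.9424 DRK
0.9424 DRK × 1.001 = 0.9433424 KRn
0.9433424 KRn × 2.443 = 2.3045854832 GLM
2.3045854832 GLM × 0.47 = 1.083155177104 OBL
Net change: 1.083155177104 − 1 = 0.083155177104 OBL

0.08316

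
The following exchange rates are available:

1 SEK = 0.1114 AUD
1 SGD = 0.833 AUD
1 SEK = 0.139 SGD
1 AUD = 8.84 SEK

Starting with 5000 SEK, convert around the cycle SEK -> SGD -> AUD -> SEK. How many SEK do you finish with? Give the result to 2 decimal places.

5000 SEK × 0.139 = 695 SGD
695 SGD × 0.833 = 578.935 AUD
578.935 AUD × 8.84 = 5117.7854 SEK

5117.79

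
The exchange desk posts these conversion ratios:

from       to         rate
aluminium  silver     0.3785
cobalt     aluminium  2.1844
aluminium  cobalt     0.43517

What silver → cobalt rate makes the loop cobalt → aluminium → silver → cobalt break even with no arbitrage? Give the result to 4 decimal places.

1.2095

Known legs of the cycle: 2.1844 × 0.3785 = 0.8267954
For no arbitrage the full-cycle product must be 1, so the missing rate is 1 / 0.8267954 ≈ 1.209489.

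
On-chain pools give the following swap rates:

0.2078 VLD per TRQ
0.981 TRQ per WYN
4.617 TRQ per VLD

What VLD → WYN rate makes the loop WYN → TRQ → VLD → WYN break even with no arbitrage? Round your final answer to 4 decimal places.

Known legs of the cycle: 0.981 × 0.2078 = 0.2038518
For no arbitrage the full-cycle product must be 1, so the missing rate is 1 / 0.2038518 ≈ 4.905525.

4.9055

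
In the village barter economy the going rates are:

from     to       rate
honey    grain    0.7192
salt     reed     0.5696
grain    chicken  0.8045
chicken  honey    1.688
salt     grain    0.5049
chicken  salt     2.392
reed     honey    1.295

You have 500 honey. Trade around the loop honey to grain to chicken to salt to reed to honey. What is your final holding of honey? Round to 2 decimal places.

500 honey × 0.7192 = 359.6 grain
359.6 grain × 0.8045 = 289.2982 chicken
289.2982 chicken × 2.392 = 692.0012944 salt
692.0012944 salt × 0.5696 = 394.16393729024 reed
394.16393729024 reed × 1.295 = 510.4422987908608 honey

510.44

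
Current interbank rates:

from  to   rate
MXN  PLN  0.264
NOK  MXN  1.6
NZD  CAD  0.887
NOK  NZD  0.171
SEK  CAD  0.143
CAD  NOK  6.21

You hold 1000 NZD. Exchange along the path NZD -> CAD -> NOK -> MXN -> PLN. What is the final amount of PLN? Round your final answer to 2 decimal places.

2326.69

1000 NZD × 0.887 = 887 CAD
887 CAD × 6.21 = 5508.27 NOK
5508.27 NOK × 1.6 = 8813.232 MXN
8813.232 MXN × 0.264 = 2326.693248 PLN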